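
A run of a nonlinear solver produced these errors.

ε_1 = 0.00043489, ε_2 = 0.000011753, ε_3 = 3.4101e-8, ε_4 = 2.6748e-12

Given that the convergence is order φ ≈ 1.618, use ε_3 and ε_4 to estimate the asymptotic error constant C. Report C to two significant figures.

C ≈ ε_4 / ε_3^1.618
  = 2.6748e-12 / (3.4101e-8)^1.618
  = 2.6748e-12 / 8.27975e-13 ≈ 3.2305

3.2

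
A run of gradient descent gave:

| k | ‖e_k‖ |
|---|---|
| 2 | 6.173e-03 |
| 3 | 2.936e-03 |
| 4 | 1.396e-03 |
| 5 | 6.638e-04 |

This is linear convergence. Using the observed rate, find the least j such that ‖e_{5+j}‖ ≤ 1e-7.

Rate ρ ≈ ‖e_5‖/‖e_4‖ = 6.638e-04/1.396e-03 = 0.4755.
After j more steps, ‖e_{5+j}‖ ≈ 6.638e-04·ρ^j; need ρ^j ≤ 1e-7/6.638e-04 = 0.000150648.
j ≥ ln(0.000150648)/ln(0.4755) = -8.8006/-0.74339 = 11.838.
So 12 more iterations are needed.

12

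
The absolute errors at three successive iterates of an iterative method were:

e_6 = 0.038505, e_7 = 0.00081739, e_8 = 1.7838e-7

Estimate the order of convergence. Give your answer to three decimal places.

2.188

p ≈ ln(e_8/e_7) / ln(e_7/e_6)
  = ln(1.7838e-7/0.00081739) / ln(0.00081739/0.038505)
  = ln(0.000218231) / ln(0.0212282)
  = -8.429956 / -3.852425 ≈ 2.188221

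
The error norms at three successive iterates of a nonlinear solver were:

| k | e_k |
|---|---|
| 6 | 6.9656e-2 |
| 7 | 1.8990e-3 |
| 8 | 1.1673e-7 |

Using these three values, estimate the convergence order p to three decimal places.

2.692

p ≈ ln(e_8/e_7) / ln(e_7/e_6)
  = ln(1.1673e-7/1.8990e-3) / ln(1.8990e-3/6.9656e-2)
  = ln(6.14692e-05) / ln(0.0272625)
  = -9.696974 / -3.602243 ≈ 2.691927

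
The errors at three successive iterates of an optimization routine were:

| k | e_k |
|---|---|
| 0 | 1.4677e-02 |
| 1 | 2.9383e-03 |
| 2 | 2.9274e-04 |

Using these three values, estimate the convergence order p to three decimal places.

1.434

p ≈ ln(e_2/e_1) / ln(e_1/e_0)
  = ln(2.9274e-04/2.9383e-03) / ln(2.9383e-03/1.4677e-02)
  = ln(0.099629) / ln(0.200198)
  = -2.306302 / -1.608448 ≈ 1.433868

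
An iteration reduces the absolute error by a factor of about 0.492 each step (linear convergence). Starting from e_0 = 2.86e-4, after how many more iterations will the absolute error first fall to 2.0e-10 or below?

After k steps, e_k ≈ 2.86e-4·0.492^k.
Need 0.492^k ≤ 2.0e-10/2.86e-4 = 6.99301e-07.
k ≥ ln(6.99301e-07)/ln(0.492) = -14.1732/-0.70928 = 19.983.
Smallest integer k = 20.

20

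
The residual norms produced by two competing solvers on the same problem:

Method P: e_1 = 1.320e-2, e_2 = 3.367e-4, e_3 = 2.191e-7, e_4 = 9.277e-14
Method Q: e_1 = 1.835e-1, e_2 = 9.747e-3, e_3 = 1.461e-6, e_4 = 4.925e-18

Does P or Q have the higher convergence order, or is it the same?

Q

Method P: p ≈ ln(9.277e-14/2.191e-7)/ln(2.191e-7/3.367e-4) ≈ 2.00.
Method Q: p ≈ ln(4.925e-18/1.461e-6)/ln(1.461e-6/9.747e-3) ≈ 3.00.
Method Q has the higher order (≈3.0 vs ≈2.0).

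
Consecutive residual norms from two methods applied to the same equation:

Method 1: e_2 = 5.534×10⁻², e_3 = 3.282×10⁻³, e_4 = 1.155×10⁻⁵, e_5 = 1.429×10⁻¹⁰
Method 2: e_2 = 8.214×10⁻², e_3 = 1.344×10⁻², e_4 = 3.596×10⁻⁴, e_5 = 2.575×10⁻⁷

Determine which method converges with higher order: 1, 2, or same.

Method 1: p ≈ ln(1.429×10⁻¹⁰/1.155×10⁻⁵)/ln(1.155×10⁻⁵/3.282×10⁻³) ≈ 2.00.
Method 2: p ≈ ln(2.575×10⁻⁷/3.596×10⁻⁴)/ln(3.596×10⁻⁴/1.344×10⁻²) ≈ 2.00.
Both orders ≈ 2.0 — effectively the same.

same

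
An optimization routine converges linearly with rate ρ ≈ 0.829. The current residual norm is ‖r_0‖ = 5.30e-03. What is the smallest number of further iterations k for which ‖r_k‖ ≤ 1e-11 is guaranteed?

After k steps, ‖r_k‖ ≈ 5.30e-03·0.829^k.
Need 0.829^k ≤ 1e-11/5.30e-03 = 1.88679e-09.
k ≥ ln(1.88679e-09)/ln(0.829) = -20.0884/-0.18754 = 107.115.
Smallest integer k = 108.

108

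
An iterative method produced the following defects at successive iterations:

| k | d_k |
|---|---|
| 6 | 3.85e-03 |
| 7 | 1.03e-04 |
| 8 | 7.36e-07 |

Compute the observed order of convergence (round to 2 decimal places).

p ≈ ln(d_8/d_7) / ln(d_7/d_6)
  = ln(7.36e-07/1.03e-04) / ln(1.03e-04/3.85e-03)
  = ln(0.00714563) / ln(0.0267532)
  = -4.94125 / -3.62110 ≈ 1.36457

1.36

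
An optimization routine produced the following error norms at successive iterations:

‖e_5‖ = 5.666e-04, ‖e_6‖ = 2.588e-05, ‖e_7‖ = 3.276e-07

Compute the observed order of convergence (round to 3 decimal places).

1.416

p ≈ ln(‖e_7‖/‖e_6‖) / ln(‖e_6‖/‖e_5‖)
  = ln(3.276e-07/2.588e-05) / ln(2.588e-05/5.666e-04)
  = ln(0.0126584) / ln(0.045676)
  = -4.369434 / -3.086182 ≈ 1.415806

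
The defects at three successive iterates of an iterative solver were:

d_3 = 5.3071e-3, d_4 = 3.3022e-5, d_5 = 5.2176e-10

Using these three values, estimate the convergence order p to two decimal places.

2.18

p ≈ ln(d_5/d_4) / ln(d_4/d_3)
  = ln(5.2176e-10/3.3022e-5) / ln(3.3022e-5/5.3071e-3)
  = ln(1.58004e-05) / ln(0.00622223)
  = -11.05548 / -5.07963 ≈ 2.17643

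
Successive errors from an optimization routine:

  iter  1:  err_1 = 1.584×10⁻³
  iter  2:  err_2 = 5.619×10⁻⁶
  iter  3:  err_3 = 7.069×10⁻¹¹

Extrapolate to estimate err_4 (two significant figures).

1.1e-20

First estimate the order: p ≈ ln(err_3/err_2) / ln(err_2/err_1) = ln(7.069×10⁻¹¹/5.619×10⁻⁶)/ln(5.619×10⁻⁶/1.584×10⁻³) = ln(1.25805e-05)/ln(0.00354735) ≈ 2.0000.
Then err_4 ≈ err_3·(err_3/err_2)^p = 7.069×10⁻¹¹·(1.25805e-05)^2.0000 = 7.069×10⁻¹¹·1.58269e-10 ≈ 1.119e-20.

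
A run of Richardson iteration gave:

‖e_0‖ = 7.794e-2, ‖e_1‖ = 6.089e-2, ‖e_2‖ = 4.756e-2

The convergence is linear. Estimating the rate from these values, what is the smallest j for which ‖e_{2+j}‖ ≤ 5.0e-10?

Rate ρ ≈ ‖e_2‖/‖e_1‖ = 4.756e-2/6.089e-2 = 0.7811.
After j more steps, ‖e_{2+j}‖ ≈ 4.756e-2·ρ^j; need ρ^j ≤ 5.0e-10/4.756e-2 = 1.0513e-08.
j ≥ ln(1.0513e-08)/ln(0.7811) = -18.3707/-0.24705 = 74.360.
So 75 more iterations are needed.

75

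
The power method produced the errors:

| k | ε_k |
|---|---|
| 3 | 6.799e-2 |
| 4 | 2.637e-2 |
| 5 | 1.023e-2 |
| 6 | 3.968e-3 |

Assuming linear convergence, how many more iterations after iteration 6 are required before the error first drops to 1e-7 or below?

Rate ρ ≈ ε_6/ε_5 = 3.968e-3/1.023e-2 = 0.3879.
After j more steps, ε_{6+j} ≈ 3.968e-3·ρ^j; need ρ^j ≤ 1e-7/3.968e-3 = 2.52016e-05.
j ≥ ln(2.52016e-05)/ln(0.3879) = -10.5886/-0.94701 = 11.181.
So 12 more iterations are needed.

12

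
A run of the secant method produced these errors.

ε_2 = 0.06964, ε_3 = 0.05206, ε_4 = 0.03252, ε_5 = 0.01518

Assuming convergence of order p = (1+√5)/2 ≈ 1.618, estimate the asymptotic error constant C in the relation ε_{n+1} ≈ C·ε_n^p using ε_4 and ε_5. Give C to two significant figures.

C ≈ ε_5 / ε_4^1.618
  = 0.01518 / (0.03252)^1.618
  = 0.01518 / 0.00391435 ≈ 3.878

3.9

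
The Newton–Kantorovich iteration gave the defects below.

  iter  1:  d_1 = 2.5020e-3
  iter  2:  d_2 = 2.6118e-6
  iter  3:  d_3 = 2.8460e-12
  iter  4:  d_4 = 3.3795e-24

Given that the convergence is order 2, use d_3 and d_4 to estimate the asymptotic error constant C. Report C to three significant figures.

0.417

C ≈ d_4 / d_3^2
  = 3.3795e-24 / (2.8460e-12)^2
  = 3.3795e-24 / 8.09972e-24 ≈ 0.41724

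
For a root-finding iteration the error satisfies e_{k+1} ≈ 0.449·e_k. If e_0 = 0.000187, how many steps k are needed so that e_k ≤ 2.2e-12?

After k steps, e_k ≈ 0.000187·0.449^k.
Need 0.449^k ≤ 2.2e-12/0.000187 = 1.17647e-08.
k ≥ ln(1.17647e-08)/ln(0.449) = -18.2582/-0.80073 = 22.802.
Smallest integer k = 23.

23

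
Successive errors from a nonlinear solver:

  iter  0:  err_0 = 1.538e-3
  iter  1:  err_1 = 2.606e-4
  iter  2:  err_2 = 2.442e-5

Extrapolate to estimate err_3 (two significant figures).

First estimate the order: p ≈ ln(err_2/err_1) / ln(err_1/err_0) = ln(2.442e-5/2.606e-4)/ln(2.606e-4/1.538e-3) = ln(0.0937068)/ln(0.169441) ≈ 1.3337.
Then err_3 ≈ err_2·(err_2/err_1)^p = 2.442e-5·(0.0937068)^1.3337 = 2.442e-5·0.0425257 ≈ 1.038e-06.

1.0e-6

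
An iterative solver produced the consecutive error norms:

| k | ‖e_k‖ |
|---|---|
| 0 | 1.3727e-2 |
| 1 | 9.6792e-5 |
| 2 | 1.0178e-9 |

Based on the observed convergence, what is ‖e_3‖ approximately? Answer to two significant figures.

3.1e-21

First estimate the order: p ≈ ln(‖e_2‖/‖e_1‖) / ln(‖e_1‖/‖e_0‖) = ln(1.0178e-9/9.6792e-5)/ln(9.6792e-5/1.3727e-2) = ln(1.05153e-05)/ln(0.00705121) ≈ 2.3136.
Then ‖e_3‖ ≈ ‖e_2‖·(‖e_2‖/‖e_1‖)^p = 1.0178e-9·(1.05153e-05)^2.3136 = 1.0178e-9·3.03729e-12 ≈ 3.091e-21.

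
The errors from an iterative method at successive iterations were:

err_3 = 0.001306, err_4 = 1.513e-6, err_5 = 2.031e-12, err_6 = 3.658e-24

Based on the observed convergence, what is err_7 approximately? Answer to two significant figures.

1.2e-47

First estimate the order: p ≈ ln(err_6/err_5) / ln(err_5/err_4) = ln(3.658e-24/2.031e-12)/ln(2.031e-12/1.513e-6) = ln(1.80108e-12)/ln(1.34237e-06) ≈ 2.0000.
Then err_7 ≈ err_6·(err_6/err_5)^p = 3.658e-24·(1.80108e-12)^2.0000 = 3.658e-24·3.24389e-24 ≈ 1.187e-47.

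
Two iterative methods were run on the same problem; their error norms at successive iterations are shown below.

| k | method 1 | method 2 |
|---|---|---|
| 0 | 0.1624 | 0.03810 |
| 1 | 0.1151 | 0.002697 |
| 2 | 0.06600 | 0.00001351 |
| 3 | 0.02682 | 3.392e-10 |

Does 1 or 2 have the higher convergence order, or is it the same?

2

Method 1: p ≈ ln(0.02682/0.06600)/ln(0.06600/0.1151) ≈ 1.62.
Method 2: p ≈ ln(3.392e-10/0.00001351)/ln(0.00001351/0.002697) ≈ 2.00.
Method 2 has the higher order (≈2.0 vs ≈1.6).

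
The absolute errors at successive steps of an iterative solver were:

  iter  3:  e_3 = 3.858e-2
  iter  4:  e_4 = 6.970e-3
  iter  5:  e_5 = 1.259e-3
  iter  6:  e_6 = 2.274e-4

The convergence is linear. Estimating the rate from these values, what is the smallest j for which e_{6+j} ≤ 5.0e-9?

Rate ρ ≈ e_6/e_5 = 2.274e-4/1.259e-3 = 0.1806.
After j more steps, e_{6+j} ≈ 2.274e-4·ρ^j; need ρ^j ≤ 5.0e-9/2.274e-4 = 2.19877e-05.
j ≥ ln(2.19877e-05)/ln(0.1806) = -10.7250/-1.71147 = 6.267.
So 7 more iterations are needed.

7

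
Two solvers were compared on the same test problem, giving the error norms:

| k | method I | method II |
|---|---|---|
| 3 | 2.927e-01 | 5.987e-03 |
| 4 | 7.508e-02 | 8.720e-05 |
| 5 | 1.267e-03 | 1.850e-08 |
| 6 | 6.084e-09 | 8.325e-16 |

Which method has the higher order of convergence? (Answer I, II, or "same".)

Method I: p ≈ ln(6.084e-09/1.267e-03)/ln(1.267e-03/7.508e-02) ≈ 3.00.
Method II: p ≈ ln(8.325e-16/1.850e-08)/ln(1.850e-08/8.720e-05) ≈ 2.00.
Method I has the higher order (≈3.0 vs ≈2.0).

I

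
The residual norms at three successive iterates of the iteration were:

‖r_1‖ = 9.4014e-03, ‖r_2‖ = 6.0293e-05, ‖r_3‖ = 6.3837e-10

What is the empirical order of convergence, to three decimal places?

p ≈ ln(‖r_3‖/‖r_2‖) / ln(‖r_2‖/‖r_1‖)
  = ln(6.3837e-10/6.0293e-05) / ln(6.0293e-05/9.4014e-03)
  = ln(1.05878e-05) / ln(0.00641319)
  = -11.455808 / -5.049398 ≈ 2.268747

2.269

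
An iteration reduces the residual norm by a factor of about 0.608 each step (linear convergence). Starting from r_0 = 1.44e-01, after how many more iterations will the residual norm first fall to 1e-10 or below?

43

After k steps, r_k ≈ 1.44e-01·0.608^k.
Need 0.608^k ≤ 1e-10/1.44e-01 = 6.94444e-10.
k ≥ ln(6.94444e-10)/ln(0.608) = -21.0879/-0.49758 = 42.381.
Smallest integer k = 43.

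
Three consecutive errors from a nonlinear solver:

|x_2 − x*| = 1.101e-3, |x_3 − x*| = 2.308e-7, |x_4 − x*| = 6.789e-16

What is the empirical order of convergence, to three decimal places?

2.319

p ≈ ln(|x_4 − x*|/|x_3 − x*|) / ln(|x_3 − x*|/|x_2 − x*|)
  = ln(6.789e-16/2.308e-7) / ln(2.308e-7/1.101e-3)
  = ln(2.94151e-09) / ln(0.000209628)
  = -19.644343 / -8.470176 ≈ 2.319237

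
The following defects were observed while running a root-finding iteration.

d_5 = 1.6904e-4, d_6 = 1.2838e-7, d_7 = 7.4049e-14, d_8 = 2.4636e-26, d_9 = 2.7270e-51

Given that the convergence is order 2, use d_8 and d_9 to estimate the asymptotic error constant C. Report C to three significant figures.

4.49

C ≈ d_9 / d_8^2
  = 2.7270e-51 / (2.4636e-26)^2
  = 2.7270e-51 / 6.06932e-52 ≈ 4.4931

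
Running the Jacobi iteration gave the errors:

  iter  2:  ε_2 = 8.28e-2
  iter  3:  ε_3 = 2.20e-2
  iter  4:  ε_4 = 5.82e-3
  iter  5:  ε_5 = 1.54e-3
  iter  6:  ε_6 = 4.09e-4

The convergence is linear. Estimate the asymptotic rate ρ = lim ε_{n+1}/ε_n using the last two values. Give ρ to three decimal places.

0.266

ρ ≈ ε_6/ε_5 = 4.09e-4/1.54e-3 = 0.26558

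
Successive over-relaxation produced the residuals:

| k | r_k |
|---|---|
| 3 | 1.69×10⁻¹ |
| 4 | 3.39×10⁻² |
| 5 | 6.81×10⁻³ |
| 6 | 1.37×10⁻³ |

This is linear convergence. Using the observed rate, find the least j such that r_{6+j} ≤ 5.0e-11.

11

Rate ρ ≈ r_6/r_5 = 1.37×10⁻³/6.81×10⁻³ = 0.2012.
After j more steps, r_{6+j} ≈ 1.37×10⁻³·ρ^j; need ρ^j ≤ 5.0e-11/1.37×10⁻³ = 3.64964e-08.
j ≥ ln(3.64964e-08)/ln(0.2012) = -17.1261/-1.60346 = 10.681.
So 11 more iterations are needed.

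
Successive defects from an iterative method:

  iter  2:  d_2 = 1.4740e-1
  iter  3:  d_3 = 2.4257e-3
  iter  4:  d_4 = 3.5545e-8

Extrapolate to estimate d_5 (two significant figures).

First estimate the order: p ≈ ln(d_4/d_3) / ln(d_3/d_2) = ln(3.5545e-8/2.4257e-3)/ln(2.4257e-3/1.4740e-1) = ln(1.46535e-05)/ln(0.0164566) ≈ 2.7102.
Then d_5 ≈ d_4·(d_4/d_3)^p = 3.5545e-8·(1.46535e-05)^2.7102 = 3.5545e-8·7.92017e-14 ≈ 2.815e-21.

2.8e-21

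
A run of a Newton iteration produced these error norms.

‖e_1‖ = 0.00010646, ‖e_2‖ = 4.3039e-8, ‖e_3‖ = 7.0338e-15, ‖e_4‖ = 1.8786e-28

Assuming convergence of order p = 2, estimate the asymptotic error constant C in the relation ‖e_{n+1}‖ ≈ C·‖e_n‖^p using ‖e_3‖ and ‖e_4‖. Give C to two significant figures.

C ≈ ‖e_4‖ / ‖e_3‖^2
  = 1.8786e-28 / (7.0338e-15)^2
  = 1.8786e-28 / 4.94743e-29 ≈ 3.7971

3.8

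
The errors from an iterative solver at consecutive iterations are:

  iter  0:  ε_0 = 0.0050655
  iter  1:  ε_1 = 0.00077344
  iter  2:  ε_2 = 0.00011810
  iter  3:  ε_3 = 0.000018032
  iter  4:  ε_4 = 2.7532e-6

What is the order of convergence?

1

Consecutive ratios: ε_4/ε_3 = 2.7532e-6/0.000018032 = 0.152684, ε_3/ε_2 = 0.000018032/0.00011810 = 0.152684.
p ≈ ln(0.152684)/ln(0.152684) = -1.8794/-1.8794 ≈ 1.00.
So the convergence is linear (order 1).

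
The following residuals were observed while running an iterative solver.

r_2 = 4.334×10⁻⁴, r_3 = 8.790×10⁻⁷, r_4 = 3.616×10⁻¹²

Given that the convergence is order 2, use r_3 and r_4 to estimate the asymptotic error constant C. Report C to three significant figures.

C ≈ r_4 / r_3^2
  = 3.616×10⁻¹² / (8.790×10⁻⁷)^2
  = 3.616×10⁻¹² / 7.72641e-13 ≈ 4.6801

4.68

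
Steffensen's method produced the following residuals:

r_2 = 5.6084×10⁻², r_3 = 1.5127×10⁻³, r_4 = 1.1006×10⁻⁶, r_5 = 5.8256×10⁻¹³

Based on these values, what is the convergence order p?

2

Consecutive ratios: r_5/r_4 = 5.8256×10⁻¹³/1.1006×10⁻⁶ = 5.29311e-07, r_4/r_3 = 1.1006×10⁻⁶/1.5127×10⁻³ = 0.000727573.
p ≈ ln(5.29311e-07)/ln(0.000727573) = -14.4517/-7.2258 ≈ 2.00.
So the convergence is quadratic (order 2).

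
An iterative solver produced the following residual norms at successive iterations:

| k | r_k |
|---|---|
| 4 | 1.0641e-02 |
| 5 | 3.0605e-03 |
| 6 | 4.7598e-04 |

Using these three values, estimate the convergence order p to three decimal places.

1.493

p ≈ ln(r_6/r_5) / ln(r_5/r_4)
  = ln(4.7598e-04/3.0605e-03) / ln(3.0605e-03/1.0641e-02)
  = ln(0.155524) / ln(0.287614)
  = -1.860955 / -1.246136 ≈ 1.493380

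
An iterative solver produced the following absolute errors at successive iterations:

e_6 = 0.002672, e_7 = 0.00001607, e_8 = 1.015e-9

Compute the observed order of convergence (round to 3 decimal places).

1.891

p ≈ ln(e_8/e_7) / ln(e_7/e_6)
  = ln(1.015e-9/0.00001607) / ln(0.00001607/0.002672)
  = ln(6.31612e-05) / ln(0.00601422)
  = -9.669820 / -5.113629 ≈ 1.890990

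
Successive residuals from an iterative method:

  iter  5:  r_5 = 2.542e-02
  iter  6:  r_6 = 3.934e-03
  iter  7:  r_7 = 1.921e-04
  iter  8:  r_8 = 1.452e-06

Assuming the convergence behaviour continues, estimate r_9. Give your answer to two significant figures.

First estimate the order: p ≈ ln(r_8/r_7) / ln(r_7/r_6) = ln(1.452e-06/1.921e-04)/ln(1.921e-04/3.934e-03) = ln(0.00755856)/ln(0.0488307) ≈ 1.6179.
Then r_9 ≈ r_8·(r_8/r_7)^p = 1.452e-06·(0.00755856)^1.6179 = 1.452e-06·0.000369425 ≈ 5.364e-10.

5.4e-10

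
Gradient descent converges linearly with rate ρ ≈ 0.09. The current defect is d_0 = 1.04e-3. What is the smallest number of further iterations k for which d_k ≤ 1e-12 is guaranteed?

After k steps, d_k ≈ 1.04e-3·0.09^k.
Need 0.09^k ≤ 1e-12/1.04e-3 = 9.61538e-10.
k ≥ ln(9.61538e-10)/ln(0.09) = -20.7625/-2.40795 = 8.622.
Smallest integer k = 9.

9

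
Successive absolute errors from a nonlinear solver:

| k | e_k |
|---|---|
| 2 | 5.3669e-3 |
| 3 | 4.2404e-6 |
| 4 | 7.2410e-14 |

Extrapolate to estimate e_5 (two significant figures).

2.6e-33

First estimate the order: p ≈ ln(e_4/e_3) / ln(e_3/e_2) = ln(7.2410e-14/4.2404e-6)/ln(4.2404e-6/5.3669e-3) = ln(1.70762e-08)/ln(0.000790102) ≈ 2.5038.
Then e_5 ≈ e_4·(e_4/e_3)^p = 7.2410e-14·(1.70762e-08)^2.5038 = 7.2410e-14·3.56009e-20 ≈ 2.578e-33.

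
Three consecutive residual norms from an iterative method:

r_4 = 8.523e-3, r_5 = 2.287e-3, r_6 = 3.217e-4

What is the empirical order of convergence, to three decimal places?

p ≈ ln(r_6/r_5) / ln(r_5/r_4)
  = ln(3.217e-4/2.287e-3) / ln(2.287e-3/8.523e-3)
  = ln(0.140665) / ln(0.268333)
  = -1.961374 / -1.315527 ≈ 1.490942

1.491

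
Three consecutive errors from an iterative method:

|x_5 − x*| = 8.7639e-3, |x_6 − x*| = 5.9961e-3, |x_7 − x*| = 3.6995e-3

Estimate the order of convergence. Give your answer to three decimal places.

p ≈ ln(|x_7 − x*|/|x_6 − x*|) / ln(|x_6 − x*|/|x_5 − x*|)
  = ln(3.6995e-3/5.9961e-3) / ln(5.9961e-3/8.7639e-3)
  = ln(0.616984) / ln(0.684182)
  = -0.482912 / -0.379531 ≈ 1.272391

1.272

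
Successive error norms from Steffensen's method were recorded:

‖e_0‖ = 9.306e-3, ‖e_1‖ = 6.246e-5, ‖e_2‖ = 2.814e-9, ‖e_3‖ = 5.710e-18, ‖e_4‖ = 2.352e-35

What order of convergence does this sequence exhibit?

Consecutive ratios: ‖e_4‖/‖e_3‖ = 2.352e-35/5.710e-18 = 4.11909e-18, ‖e_3‖/‖e_2‖ = 5.710e-18/2.814e-9 = 2.02914e-09.
p ≈ ln(4.11909e-18)/ln(2.02914e-09) = -40.0309/-20.0157 ≈ 2.00.
So the convergence is quadratic (order 2).

2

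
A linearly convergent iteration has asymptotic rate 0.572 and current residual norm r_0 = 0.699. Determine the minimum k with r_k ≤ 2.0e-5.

After k steps, r_k ≈ 0.699·0.572^k.
Need 0.572^k ≤ 2.0e-5/0.699 = 2.86123e-05.
k ≥ ln(2.86123e-05)/ln(0.572) = -10.4617/-0.55862 = 18.728.
Smallest integer k = 19.

19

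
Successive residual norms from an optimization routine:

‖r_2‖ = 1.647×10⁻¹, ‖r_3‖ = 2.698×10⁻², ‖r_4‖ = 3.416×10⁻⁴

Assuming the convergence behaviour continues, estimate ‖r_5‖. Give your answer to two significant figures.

First estimate the order: p ≈ ln(‖r_4‖/‖r_3‖) / ln(‖r_3‖/‖r_2‖) = ln(3.416×10⁻⁴/2.698×10⁻²)/ln(2.698×10⁻²/1.647×10⁻¹) = ln(0.0126612)/ln(0.163813) ≈ 2.4152.
Then ‖r_5‖ ≈ ‖r_4‖·(‖r_4‖/‖r_3‖)^p = 3.416×10⁻⁴·(0.0126612)^2.4152 = 3.416×10⁻⁴·2.61275e-05 ≈ 8.925e-09.

8.9e-9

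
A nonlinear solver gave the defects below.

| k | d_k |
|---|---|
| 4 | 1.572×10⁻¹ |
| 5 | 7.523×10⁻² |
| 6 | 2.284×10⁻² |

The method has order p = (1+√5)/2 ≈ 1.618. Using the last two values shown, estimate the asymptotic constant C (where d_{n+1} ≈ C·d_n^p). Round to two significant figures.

C ≈ d_6 / d_5^1.618
  = 2.284×10⁻² / (7.523×10⁻²)^1.618
  = 2.284×10⁻² / 0.0152055 ≈ 1.5021

1.5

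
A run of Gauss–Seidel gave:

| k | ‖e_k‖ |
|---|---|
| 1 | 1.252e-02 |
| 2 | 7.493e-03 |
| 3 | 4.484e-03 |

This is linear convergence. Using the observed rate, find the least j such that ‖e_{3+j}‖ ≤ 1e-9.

Rate ρ ≈ ‖e_3‖/‖e_2‖ = 4.484e-03/7.493e-03 = 0.5984.
After j more steps, ‖e_{3+j}‖ ≈ 4.484e-03·ρ^j; need ρ^j ≤ 1e-9/4.484e-03 = 2.23015e-07.
j ≥ ln(2.23015e-07)/ln(0.5984) = -15.3160/-0.51350 = 29.827.
So 30 more iterations are needed.

30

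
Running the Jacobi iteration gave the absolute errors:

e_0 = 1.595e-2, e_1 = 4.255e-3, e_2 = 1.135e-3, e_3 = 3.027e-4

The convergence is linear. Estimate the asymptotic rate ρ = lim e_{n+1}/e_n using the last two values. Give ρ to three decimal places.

ρ ≈ e_3/e_2 = 3.027e-4/1.135e-3 = 0.26670

0.267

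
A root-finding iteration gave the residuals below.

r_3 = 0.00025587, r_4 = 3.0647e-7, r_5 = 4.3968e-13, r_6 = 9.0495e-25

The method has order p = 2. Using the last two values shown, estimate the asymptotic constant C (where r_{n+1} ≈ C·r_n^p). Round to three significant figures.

C ≈ r_6 / r_5^2
  = 9.0495e-25 / (4.3968e-13)^2
  = 9.0495e-25 / 1.93319e-25 ≈ 4.6811

4.68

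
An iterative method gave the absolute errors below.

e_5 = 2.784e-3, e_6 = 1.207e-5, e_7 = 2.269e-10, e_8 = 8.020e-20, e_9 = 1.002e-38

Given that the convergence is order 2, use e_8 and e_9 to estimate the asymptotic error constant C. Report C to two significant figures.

1.6

C ≈ e_9 / e_8^2
  = 1.002e-38 / (8.020e-20)^2
  = 1.002e-38 / 6.43204e-39 ≈ 1.5578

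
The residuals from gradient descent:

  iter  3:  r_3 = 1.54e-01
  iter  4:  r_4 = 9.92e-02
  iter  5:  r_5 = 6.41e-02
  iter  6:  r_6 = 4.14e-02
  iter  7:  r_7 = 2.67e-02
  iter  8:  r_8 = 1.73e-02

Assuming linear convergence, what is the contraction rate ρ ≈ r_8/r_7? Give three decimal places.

0.648

ρ ≈ r_8/r_7 = 1.73e-02/2.67e-02 = 0.64794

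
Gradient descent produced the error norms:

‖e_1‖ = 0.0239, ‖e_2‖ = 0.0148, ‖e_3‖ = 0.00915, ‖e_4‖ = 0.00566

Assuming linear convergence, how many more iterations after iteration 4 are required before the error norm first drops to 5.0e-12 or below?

Rate ρ ≈ ‖e_4‖/‖e_3‖ = 0.00566/0.00915 = 0.6186.
After j more steps, ‖e_{4+j}‖ ≈ 0.00566·ρ^j; need ρ^j ≤ 5.0e-12/0.00566 = 8.83392e-10.
j ≥ ln(8.83392e-10)/ln(0.6186) = -20.8473/-0.48030 = 43.405.
So 44 more iterations are needed.

44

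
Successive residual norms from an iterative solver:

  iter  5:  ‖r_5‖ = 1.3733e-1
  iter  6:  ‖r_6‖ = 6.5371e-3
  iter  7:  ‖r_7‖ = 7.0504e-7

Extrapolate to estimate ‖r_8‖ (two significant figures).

8.8e-19

First estimate the order: p ≈ ln(‖r_7‖/‖r_6‖) / ln(‖r_6‖/‖r_5‖) = ln(7.0504e-7/6.5371e-3)/ln(6.5371e-3/1.3733e-1) = ln(0.000107852)/ln(0.0476014) ≈ 3.0000.
Then ‖r_8‖ ≈ ‖r_7‖·(‖r_7‖/‖r_6‖)^p = 7.0504e-7·(0.000107852)^3.0000 = 7.0504e-7·1.25454e-12 ≈ 8.845e-19.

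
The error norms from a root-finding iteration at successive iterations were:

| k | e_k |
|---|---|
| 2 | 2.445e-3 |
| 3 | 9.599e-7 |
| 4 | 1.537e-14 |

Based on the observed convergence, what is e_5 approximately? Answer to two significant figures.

First estimate the order: p ≈ ln(e_4/e_3) / ln(e_3/e_2) = ln(1.537e-14/9.599e-7)/ln(9.599e-7/2.445e-3) = ln(1.60121e-08)/ln(0.000392597) ≈ 2.2887.
Then e_5 ≈ e_4·(e_4/e_3)^p = 1.537e-14·(1.60121e-08)^2.2887 = 1.537e-14·1.43986e-18 ≈ 2.213e-32.

2.2e-32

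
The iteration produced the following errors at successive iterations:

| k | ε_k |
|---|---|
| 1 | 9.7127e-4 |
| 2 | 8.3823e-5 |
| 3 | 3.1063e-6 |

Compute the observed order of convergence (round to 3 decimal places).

1.345

p ≈ ln(ε_3/ε_2) / ln(ε_2/ε_1)
  = ln(3.1063e-6/8.3823e-5) / ln(8.3823e-5/9.7127e-4)
  = ln(0.0370578) / ln(0.0863025)
  = -3.295276 / -2.449897 ≈ 1.345067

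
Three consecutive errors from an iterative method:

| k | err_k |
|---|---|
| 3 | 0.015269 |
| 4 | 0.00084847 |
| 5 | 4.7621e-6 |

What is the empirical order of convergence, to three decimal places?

p ≈ ln(err_5/err_4) / ln(err_4/err_3)
  = ln(4.7621e-6/0.00084847) / ln(0.00084847/0.015269)
  = ln(0.00561257) / ln(0.0555681)
  = -5.182747 / -2.890146 ≈ 1.793247

1.793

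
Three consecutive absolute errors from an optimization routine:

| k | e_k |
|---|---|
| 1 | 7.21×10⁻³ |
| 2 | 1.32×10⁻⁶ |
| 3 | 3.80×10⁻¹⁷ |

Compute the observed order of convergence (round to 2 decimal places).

p ≈ ln(e_3/e_2) / ln(e_2/e_1)
  = ln(3.80×10⁻¹⁷/1.32×10⁻⁶) / ln(1.32×10⁻⁶/7.21×10⁻³)
  = ln(2.87879e-11) / ln(0.000183079)
  = -24.27107 / -8.60559 ≈ 2.82038

2.82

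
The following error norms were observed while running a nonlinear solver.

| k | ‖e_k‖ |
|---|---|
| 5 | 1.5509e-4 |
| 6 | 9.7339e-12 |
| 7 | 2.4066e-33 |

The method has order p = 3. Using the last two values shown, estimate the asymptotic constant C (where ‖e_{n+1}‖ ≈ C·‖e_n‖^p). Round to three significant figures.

C ≈ ‖e_7‖ / ‖e_6‖^3
  = 2.4066e-33 / (9.7339e-12)^3
  = 2.4066e-33 / 9.22275e-34 ≈ 2.6094

2.61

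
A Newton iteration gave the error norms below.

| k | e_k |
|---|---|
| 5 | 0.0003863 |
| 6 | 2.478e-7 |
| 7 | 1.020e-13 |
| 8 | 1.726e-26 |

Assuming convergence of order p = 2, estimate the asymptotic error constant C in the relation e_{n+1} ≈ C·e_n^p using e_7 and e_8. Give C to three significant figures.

C ≈ e_8 / e_7^2
  = 1.726e-26 / (1.020e-13)^2
  = 1.726e-26 / 1.0404e-26 ≈ 1.659

1.66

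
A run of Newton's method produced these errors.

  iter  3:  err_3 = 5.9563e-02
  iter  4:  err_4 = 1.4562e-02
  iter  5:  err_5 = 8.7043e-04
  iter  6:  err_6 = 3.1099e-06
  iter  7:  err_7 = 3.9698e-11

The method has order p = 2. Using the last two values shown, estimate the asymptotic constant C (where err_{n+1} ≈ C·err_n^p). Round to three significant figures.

C ≈ err_7 / err_6^2
  = 3.9698e-11 / (3.1099e-06)^2
  = 3.9698e-11 / 9.67148e-12 ≈ 4.1046

4.10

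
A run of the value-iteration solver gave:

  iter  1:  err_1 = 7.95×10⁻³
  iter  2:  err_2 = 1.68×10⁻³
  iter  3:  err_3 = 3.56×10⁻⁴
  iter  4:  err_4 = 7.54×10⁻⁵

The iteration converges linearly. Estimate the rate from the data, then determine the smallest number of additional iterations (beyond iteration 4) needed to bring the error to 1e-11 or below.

11

Rate ρ ≈ err_4/err_3 = 7.54×10⁻⁵/3.56×10⁻⁴ = 0.2118.
After j more steps, err_{4+j} ≈ 7.54×10⁻⁵·ρ^j; need ρ^j ≤ 1e-11/7.54×10⁻⁵ = 1.32626e-07.
j ≥ ln(1.32626e-07)/ln(0.2118) = -15.8357/-1.55211 = 10.203.
So 11 more iterations are needed.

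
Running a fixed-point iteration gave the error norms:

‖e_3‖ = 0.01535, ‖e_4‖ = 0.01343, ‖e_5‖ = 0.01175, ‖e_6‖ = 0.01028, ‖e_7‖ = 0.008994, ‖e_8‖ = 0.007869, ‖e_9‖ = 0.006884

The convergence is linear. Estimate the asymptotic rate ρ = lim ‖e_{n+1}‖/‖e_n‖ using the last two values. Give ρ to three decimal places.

ρ ≈ ‖e_9‖/‖e_8‖ = 0.006884/0.007869 = 0.87483

0.875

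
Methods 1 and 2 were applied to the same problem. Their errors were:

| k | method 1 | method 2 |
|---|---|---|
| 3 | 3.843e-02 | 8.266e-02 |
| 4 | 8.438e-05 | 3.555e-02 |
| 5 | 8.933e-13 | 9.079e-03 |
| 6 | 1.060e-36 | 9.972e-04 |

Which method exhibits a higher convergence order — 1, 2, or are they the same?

1

Method 1: p ≈ ln(1.060e-36/8.933e-13)/ln(8.933e-13/8.438e-05) ≈ 3.00.
Method 2: p ≈ ln(9.972e-04/9.079e-03)/ln(9.079e-03/3.555e-02) ≈ 1.62.
Method 1 has the higher order (≈3.0 vs ≈1.6).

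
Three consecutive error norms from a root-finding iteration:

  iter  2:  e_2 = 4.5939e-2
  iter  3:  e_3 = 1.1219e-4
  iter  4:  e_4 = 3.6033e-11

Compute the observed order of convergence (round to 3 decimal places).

2.486

p ≈ ln(e_4/e_3) / ln(e_3/e_2)
  = ln(3.6033e-11/1.1219e-4) / ln(1.1219e-4/4.5939e-2)
  = ln(3.21178e-07) / ln(0.00244215)
  = -14.951270 / -6.014876 ≈ 2.485715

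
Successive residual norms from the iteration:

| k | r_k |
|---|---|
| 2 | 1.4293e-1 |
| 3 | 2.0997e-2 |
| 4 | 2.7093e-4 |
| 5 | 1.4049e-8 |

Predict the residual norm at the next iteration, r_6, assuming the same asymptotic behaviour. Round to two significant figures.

2.7e-18

First estimate the order: p ≈ ln(r_5/r_4) / ln(r_4/r_3) = ln(1.4049e-8/2.7093e-4)/ln(2.7093e-4/2.0997e-2) = ln(5.18547e-05)/ln(0.0129033) ≈ 2.2681.
Then r_6 ≈ r_5·(r_5/r_4)^p = 1.4049e-8·(5.18547e-05)^2.2681 = 1.4049e-8·1.90858e-10 ≈ 2.681e-18.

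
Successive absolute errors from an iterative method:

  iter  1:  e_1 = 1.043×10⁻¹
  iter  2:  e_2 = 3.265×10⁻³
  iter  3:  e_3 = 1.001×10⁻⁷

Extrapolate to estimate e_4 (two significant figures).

2.9e-21

First estimate the order: p ≈ ln(e_3/e_2) / ln(e_2/e_1) = ln(1.001×10⁻⁷/3.265×10⁻³)/ln(3.265×10⁻³/1.043×10⁻¹) = ln(3.06585e-05)/ln(0.0313039) ≈ 3.0002.
Then e_4 ≈ e_3·(e_3/e_2)^p = 1.001×10⁻⁷·(3.06585e-05)^3.0002 = 1.001×10⁻⁷·2.87574e-14 ≈ 2.879e-21.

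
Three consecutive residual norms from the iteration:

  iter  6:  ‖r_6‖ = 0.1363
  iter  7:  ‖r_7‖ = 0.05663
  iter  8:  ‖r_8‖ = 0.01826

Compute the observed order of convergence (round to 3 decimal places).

1.289

p ≈ ln(‖r_8‖/‖r_7‖) / ln(‖r_7‖/‖r_6‖)
  = ln(0.01826/0.05663) / ln(0.05663/0.1363)
  = ln(0.322444) / ln(0.415481)
  = -1.131826 / -0.878318 ≈ 1.288629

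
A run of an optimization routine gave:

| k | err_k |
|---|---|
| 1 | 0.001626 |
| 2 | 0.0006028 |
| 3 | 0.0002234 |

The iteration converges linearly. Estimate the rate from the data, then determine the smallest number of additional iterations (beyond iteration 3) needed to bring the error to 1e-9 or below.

Rate ρ ≈ err_3/err_2 = 0.0002234/0.0006028 = 0.3706.
After j more steps, err_{3+j} ≈ 0.0002234·ρ^j; need ρ^j ≤ 1e-9/0.0002234 = 4.47628e-06.
j ≥ ln(4.47628e-06)/ln(0.3706) = -12.3167/-0.99263 = 12.408.
So 13 more iterations are needed.

13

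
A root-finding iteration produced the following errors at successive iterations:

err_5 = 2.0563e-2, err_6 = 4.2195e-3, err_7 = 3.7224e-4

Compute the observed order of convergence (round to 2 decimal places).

1.53

p ≈ ln(err_7/err_6) / ln(err_6/err_5)
  = ln(3.7224e-4/4.2195e-3) / ln(4.2195e-3/2.0563e-2)
  = ln(0.088219) / ln(0.205199)
  = -2.42793 / -1.58378 ≈ 1.53300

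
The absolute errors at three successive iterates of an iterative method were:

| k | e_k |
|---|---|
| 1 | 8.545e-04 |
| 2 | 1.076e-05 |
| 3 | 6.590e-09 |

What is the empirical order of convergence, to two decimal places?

1.69

p ≈ ln(e_3/e_2) / ln(e_2/e_1)
  = ln(6.590e-09/1.076e-05) / ln(1.076e-05/8.545e-04)
  = ln(0.000612454) / ln(0.0125922)
  = -7.39804 / -4.37468 ≈ 1.69110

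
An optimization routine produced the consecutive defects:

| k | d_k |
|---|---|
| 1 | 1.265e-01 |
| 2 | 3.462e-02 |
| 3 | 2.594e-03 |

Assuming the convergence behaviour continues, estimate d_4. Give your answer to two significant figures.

First estimate the order: p ≈ ln(d_3/d_2) / ln(d_2/d_1) = ln(2.594e-03/3.462e-02)/ln(3.462e-02/1.265e-01) = ln(0.0749278)/ln(0.273676) ≈ 1.9997.
Then d_4 ≈ d_3·(d_3/d_2)^p = 2.594e-03·(0.0749278)^1.9997 = 2.594e-03·0.00561854 ≈ 1.457e-05.

1.5e-5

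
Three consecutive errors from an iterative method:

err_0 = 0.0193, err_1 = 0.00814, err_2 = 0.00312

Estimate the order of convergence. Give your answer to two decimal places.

1.11

p ≈ ln(err_2/err_1) / ln(err_1/err_0)
  = ln(0.00312/0.00814) / ln(0.00814/0.0193)
  = ln(0.383292) / ln(0.421762)
  = -0.95896 / -0.86331 ≈ 1.11079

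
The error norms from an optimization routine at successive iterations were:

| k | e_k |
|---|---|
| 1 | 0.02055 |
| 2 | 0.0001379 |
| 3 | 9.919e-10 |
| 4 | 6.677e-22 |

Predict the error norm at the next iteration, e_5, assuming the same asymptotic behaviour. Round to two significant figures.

First estimate the order: p ≈ ln(e_4/e_3) / ln(e_3/e_2) = ln(6.677e-22/9.919e-10)/ln(9.919e-10/0.0001379) = ln(6.73153e-13)/ln(7.19289e-06) ≈ 2.3666.
Then e_5 ≈ e_4·(e_4/e_3)^p = 6.677e-22·(6.73153e-13)^2.3666 = 6.677e-22·1.5632e-29 ≈ 1.044e-50.

1.0e-50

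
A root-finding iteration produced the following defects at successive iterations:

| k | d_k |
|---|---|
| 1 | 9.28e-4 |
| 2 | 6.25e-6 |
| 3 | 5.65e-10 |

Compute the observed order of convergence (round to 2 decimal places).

1.86

p ≈ ln(d_3/d_2) / ln(d_2/d_1)
  = ln(5.65e-10/6.25e-6) / ln(6.25e-6/9.28e-4)
  = ln(9.04e-05) / ln(0.00673491)
  = -9.31127 / -5.00045 ≈ 1.86209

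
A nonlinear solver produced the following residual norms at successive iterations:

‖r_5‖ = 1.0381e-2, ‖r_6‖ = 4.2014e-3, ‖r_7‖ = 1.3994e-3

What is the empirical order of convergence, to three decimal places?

1.215

p ≈ ln(‖r_7‖/‖r_6‖) / ln(‖r_6‖/‖r_5‖)
  = ln(1.3994e-3/4.2014e-3) / ln(4.2014e-3/1.0381e-2)
  = ln(0.333079) / ln(0.40472)
  = -1.099376 / -0.904560 ≈ 1.215371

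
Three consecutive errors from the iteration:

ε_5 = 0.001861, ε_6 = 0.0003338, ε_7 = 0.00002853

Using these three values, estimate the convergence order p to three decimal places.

1.431

p ≈ ln(ε_7/ε_6) / ln(ε_6/ε_5)
  = ln(0.00002853/0.0003338) / ln(0.0003338/0.001861)
  = ln(0.0854703) / ln(0.179366)
  = -2.459586 / -1.718327 ≈ 1.431384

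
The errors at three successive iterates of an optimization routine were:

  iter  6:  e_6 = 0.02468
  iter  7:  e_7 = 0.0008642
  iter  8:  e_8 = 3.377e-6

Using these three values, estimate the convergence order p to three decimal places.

p ≈ ln(e_8/e_7) / ln(e_7/e_6)
  = ln(3.377e-6/0.0008642) / ln(0.0008642/0.02468)
  = ln(0.00390766) / ln(0.0350162)
  = -5.544817 / -3.351944 ≈ 1.654209

1.654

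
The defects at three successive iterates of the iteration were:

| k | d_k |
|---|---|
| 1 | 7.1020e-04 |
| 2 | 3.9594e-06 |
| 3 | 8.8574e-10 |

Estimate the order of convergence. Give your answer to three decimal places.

p ≈ ln(d_3/d_2) / ln(d_2/d_1)
  = ln(8.8574e-10/3.9594e-06) / ln(3.9594e-06/7.1020e-04)
  = ln(0.000223706) / ln(0.00557505)
  = -8.405178 / -5.189454 ≈ 1.619665

1.620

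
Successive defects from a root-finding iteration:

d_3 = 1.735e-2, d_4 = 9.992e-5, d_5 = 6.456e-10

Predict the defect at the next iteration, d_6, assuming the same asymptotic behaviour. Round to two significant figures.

6.1e-22

First estimate the order: p ≈ ln(d_5/d_4) / ln(d_4/d_3) = ln(6.456e-10/9.992e-5)/ln(9.992e-5/1.735e-2) = ln(6.46117e-06)/ln(0.00575908) ≈ 2.3172.
Then d_6 ≈ d_5·(d_5/d_4)^p = 6.456e-10·(6.46117e-06)^2.3172 = 6.456e-10·9.42873e-13 ≈ 6.087e-22.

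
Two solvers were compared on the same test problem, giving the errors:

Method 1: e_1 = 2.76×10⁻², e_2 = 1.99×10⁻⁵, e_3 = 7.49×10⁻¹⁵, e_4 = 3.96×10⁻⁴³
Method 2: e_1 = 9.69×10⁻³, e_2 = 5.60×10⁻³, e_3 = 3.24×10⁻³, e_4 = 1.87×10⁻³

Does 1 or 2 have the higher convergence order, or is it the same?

Method 1: p ≈ ln(3.96×10⁻⁴³/7.49×10⁻¹⁵)/ln(7.49×10⁻¹⁵/1.99×10⁻⁵) ≈ 3.00.
Method 2: p ≈ ln(1.87×10⁻³/3.24×10⁻³)/ln(3.24×10⁻³/5.60×10⁻³) ≈ 1.00.
Method 1 has the higher order (≈3.0 vs ≈1.0).

1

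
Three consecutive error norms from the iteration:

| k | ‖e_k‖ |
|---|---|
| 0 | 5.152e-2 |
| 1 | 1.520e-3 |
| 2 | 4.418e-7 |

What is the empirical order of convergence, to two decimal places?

2.31

p ≈ ln(‖e_2‖/‖e_1‖) / ln(‖e_1‖/‖e_0‖)
  = ln(4.418e-7/1.520e-3) / ln(1.520e-3/5.152e-2)
  = ln(0.000290658) / ln(0.0295031)
  = -8.14336 / -3.52326 ≈ 2.31131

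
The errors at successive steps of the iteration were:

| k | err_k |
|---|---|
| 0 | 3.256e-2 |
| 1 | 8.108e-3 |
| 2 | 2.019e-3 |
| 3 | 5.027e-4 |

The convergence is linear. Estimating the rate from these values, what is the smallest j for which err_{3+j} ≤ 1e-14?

Rate ρ ≈ err_3/err_2 = 5.027e-4/2.019e-3 = 0.2490.
After j more steps, err_{3+j} ≈ 5.027e-4·ρ^j; need ρ^j ≤ 1e-14/5.027e-4 = 1.98926e-11.
j ≥ ln(1.98926e-11)/ln(0.2490) = -24.6407/-1.39030 = 17.723.
So 18 more iterations are needed.

18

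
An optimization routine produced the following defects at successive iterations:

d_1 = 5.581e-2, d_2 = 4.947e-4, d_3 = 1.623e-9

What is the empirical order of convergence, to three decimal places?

p ≈ ln(d_3/d_2) / ln(d_2/d_1)
  = ln(1.623e-9/4.947e-4) / ln(4.947e-4/5.581e-2)
  = ln(3.28078e-06) / ln(0.008864)
  = -12.627429 / -4.725757 ≈ 2.672044

2.672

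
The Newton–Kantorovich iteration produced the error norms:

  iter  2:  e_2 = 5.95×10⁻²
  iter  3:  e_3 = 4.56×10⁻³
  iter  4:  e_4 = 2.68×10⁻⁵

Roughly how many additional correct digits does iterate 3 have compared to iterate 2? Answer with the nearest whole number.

1

Digits gained ≈ log₁₀(e_2/e_3) = log₁₀(5.95×10⁻²/4.56×10⁻³) = log₁₀(13.0482) ≈ 1.116.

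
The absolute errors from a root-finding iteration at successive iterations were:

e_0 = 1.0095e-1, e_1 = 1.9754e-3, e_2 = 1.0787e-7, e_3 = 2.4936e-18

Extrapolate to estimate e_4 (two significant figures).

7.2e-45

First estimate the order: p ≈ ln(e_3/e_2) / ln(e_2/e_1) = ln(2.4936e-18/1.0787e-7)/ln(1.0787e-7/1.9754e-3) = ln(2.31167e-11)/ln(5.46067e-05) ≈ 2.4951.
Then e_4 ≈ e_3·(e_3/e_2)^p = 2.4936e-18·(2.31167e-11)^2.4951 = 2.4936e-18·2.89689e-27 ≈ 7.224e-45.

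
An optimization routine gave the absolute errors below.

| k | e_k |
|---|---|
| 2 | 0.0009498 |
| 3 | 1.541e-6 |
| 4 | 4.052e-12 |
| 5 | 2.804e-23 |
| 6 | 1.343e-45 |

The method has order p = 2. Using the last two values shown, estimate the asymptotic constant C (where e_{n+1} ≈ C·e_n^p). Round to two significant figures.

C ≈ e_6 / e_5^2
  = 1.343e-45 / (2.804e-23)^2
  = 1.343e-45 / 7.86242e-46 ≈ 1.7081

1.7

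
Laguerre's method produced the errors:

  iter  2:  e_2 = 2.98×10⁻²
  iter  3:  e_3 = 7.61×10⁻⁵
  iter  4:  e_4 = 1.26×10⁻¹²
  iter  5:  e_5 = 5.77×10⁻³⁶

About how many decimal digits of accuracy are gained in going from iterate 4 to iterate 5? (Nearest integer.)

23

Digits gained ≈ log₁₀(e_4/e_5) = log₁₀(1.26×10⁻¹²/5.77×10⁻³⁶) = log₁₀(2.18371e+23) ≈ 23.339.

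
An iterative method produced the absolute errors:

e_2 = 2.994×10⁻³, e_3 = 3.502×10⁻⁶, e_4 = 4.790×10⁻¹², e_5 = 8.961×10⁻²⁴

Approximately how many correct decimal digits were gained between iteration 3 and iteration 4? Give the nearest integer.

6

Digits gained ≈ log₁₀(e_3/e_4) = log₁₀(3.502×10⁻⁶/4.790×10⁻¹²) = log₁₀(731106) ≈ 5.864.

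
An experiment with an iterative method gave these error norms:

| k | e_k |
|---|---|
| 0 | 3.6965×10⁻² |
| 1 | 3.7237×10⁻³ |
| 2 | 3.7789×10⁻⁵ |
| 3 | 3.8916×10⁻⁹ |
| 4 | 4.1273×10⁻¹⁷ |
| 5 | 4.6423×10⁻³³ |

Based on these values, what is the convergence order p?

Consecutive ratios: e_5/e_4 = 4.6423×10⁻³³/4.1273×10⁻¹⁷ = 1.12478e-16, e_4/e_3 = 4.1273×10⁻¹⁷/3.8916×10⁻⁹ = 1.06057e-08.
p ≈ ln(1.12478e-16)/ln(1.06057e-08) = -36.7238/-18.3619 ≈ 2.00.
So the convergence is quadratic (order 2).

2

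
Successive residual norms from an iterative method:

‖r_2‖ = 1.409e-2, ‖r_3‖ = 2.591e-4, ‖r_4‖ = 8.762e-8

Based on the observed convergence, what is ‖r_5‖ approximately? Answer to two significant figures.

1.0e-14

First estimate the order: p ≈ ln(‖r_4‖/‖r_3‖) / ln(‖r_3‖/‖r_2‖) = ln(8.762e-8/2.591e-4)/ln(2.591e-4/1.409e-2) = ln(0.000338171)/ln(0.0183889) ≈ 2.0000.
Then ‖r_5‖ ≈ ‖r_4‖·(‖r_4‖/‖r_3‖)^p = 8.762e-8·(0.000338171)^2.0000 = 8.762e-8·1.1436e-07 ≈ 1.002e-14.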